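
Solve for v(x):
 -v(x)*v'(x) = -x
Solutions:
 v(x) = -sqrt(C1 + x^2)
 v(x) = sqrt(C1 + x^2)


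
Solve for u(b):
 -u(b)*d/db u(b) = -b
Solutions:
 u(b) = -sqrt(C1 + b^2)
 u(b) = sqrt(C1 + b^2)


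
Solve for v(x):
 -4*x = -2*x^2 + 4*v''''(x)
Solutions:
 v(x) = C1 + C2*x + C3*x^2 + C4*x^3 + x^6/720 - x^5/120


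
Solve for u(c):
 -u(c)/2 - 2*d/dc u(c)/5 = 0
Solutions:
 u(c) = C1*exp(-5*c/4)


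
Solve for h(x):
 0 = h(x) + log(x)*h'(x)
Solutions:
 h(x) = C1*exp(-li(x))


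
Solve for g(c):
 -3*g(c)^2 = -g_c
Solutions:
 g(c) = -1/(C1 + 3*c)


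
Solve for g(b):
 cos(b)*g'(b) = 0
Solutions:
 g(b) = C1


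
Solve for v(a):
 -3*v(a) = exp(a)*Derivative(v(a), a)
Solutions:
 v(a) = C1*exp(3*exp(-a))


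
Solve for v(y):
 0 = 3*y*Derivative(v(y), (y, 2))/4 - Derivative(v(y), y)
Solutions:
 v(y) = C1 + C2*y^(7/3)


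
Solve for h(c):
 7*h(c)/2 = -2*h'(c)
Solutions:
 h(c) = C1*exp(-7*c/4)


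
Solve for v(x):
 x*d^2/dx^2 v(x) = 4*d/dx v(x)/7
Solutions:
 v(x) = C1 + C2*x^(11/7)


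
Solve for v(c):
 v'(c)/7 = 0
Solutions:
 v(c) = C1


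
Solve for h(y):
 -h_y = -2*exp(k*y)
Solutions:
 h(y) = C1 + 2*exp(k*y)/k


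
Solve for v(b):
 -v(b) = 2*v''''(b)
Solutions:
 v(b) = (C1*sin(2^(1/4)*b/2) + C2*cos(2^(1/4)*b/2))*exp(-2^(1/4)*b/2) + (C3*sin(2^(1/4)*b/2) + C4*cos(2^(1/4)*b/2))*exp(2^(1/4)*b/2)


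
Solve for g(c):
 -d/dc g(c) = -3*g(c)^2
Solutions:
 g(c) = -1/(C1 + 3*c)


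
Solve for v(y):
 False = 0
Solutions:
 v(y) = C1 - 7*y*acos(y)/3 + zoo*y + 7*sqrt(1 - y^2)/3


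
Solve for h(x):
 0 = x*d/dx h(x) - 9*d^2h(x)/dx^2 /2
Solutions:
 h(x) = C1 + C2*erfi(x/3)


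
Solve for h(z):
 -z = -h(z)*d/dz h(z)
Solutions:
 h(z) = -sqrt(C1 + z^2)
 h(z) = sqrt(C1 + z^2)


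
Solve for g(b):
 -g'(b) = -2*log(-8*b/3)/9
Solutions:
 g(b) = C1 + 2*b*log(-b)/9 + 2*b*(-log(3) - 1 + 3*log(2))/9


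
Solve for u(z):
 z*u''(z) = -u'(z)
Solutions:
 u(z) = C1 + C2*log(z)


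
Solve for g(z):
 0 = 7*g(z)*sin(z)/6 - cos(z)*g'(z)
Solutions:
 g(z) = C1/cos(z)^(7/6)


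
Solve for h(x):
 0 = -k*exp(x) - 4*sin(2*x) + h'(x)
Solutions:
 h(x) = C1 + k*exp(x) - 2*cos(2*x)


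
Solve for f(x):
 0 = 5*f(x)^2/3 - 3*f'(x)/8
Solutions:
 f(x) = -9/(C1 + 40*x)


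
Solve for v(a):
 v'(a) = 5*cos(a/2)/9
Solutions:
 v(a) = C1 + 10*sin(a/2)/9


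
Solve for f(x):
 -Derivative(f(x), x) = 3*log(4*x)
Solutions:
 f(x) = C1 - 3*x*log(x) - x*log(64) + 3*x


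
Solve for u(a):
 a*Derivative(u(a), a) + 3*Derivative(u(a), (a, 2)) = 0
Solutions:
 u(a) = C1 + C2*erf(sqrt(6)*a/6)


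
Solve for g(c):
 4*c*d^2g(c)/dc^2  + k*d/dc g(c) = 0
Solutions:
 g(c) = C1 + c^(1 - re(k)/4)*(C2*sin(log(c)*Abs(im(k))/4) + C3*cos(log(c)*im(k)/4))


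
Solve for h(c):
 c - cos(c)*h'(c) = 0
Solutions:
 h(c) = C1 + Integral(c/cos(c), c)


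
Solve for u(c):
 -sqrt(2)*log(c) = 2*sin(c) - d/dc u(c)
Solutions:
 u(c) = C1 + sqrt(2)*c*(log(c) - 1) - 2*cos(c)


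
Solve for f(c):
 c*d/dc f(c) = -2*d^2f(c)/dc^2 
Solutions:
 f(c) = C1 + C2*erf(c/2)


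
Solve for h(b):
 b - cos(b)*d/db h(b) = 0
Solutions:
 h(b) = C1 + Integral(b/cos(b), b)


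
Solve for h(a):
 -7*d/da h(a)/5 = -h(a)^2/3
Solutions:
 h(a) = -21/(C1 + 5*a)


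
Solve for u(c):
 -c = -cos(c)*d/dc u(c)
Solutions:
 u(c) = C1 + Integral(c/cos(c), c)


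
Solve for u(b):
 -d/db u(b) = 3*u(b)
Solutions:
 u(b) = C1*exp(-3*b)


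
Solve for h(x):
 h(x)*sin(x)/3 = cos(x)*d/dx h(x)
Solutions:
 h(x) = C1/cos(x)^(1/3)


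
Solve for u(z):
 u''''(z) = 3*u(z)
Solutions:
 u(z) = C1*exp(-3^(1/4)*z) + C2*exp(3^(1/4)*z) + C3*sin(3^(1/4)*z) + C4*cos(3^(1/4)*z)


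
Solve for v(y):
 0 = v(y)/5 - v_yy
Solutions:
 v(y) = C1*exp(-sqrt(5)*y/5) + C2*exp(sqrt(5)*y/5)


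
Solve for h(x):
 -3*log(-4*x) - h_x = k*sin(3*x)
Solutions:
 h(x) = C1 + k*cos(3*x)/3 - 3*x*log(-x) - 6*x*log(2) + 3*x


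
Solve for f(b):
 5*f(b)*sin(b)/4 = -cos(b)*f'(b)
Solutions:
 f(b) = C1*cos(b)^(5/4)


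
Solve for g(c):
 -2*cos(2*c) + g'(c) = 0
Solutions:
 g(c) = C1 + sin(2*c)


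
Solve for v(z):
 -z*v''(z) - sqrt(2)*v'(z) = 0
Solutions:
 v(z) = C1 + C2*z^(1 - sqrt(2))


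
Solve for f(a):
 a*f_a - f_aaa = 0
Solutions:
 f(a) = C1 + Integral(C2*airyai(a) + C3*airybi(a), a)


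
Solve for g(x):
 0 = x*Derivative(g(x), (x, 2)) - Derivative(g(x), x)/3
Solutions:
 g(x) = C1 + C2*x^(4/3)


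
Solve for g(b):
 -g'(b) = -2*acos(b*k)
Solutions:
 g(b) = C1 + 2*Piecewise((b*acos(b*k) - sqrt(-b^2*k^2 + 1)/k, Ne(k, 0)), (pi*b/2, True))


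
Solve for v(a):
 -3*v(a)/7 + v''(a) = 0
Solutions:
 v(a) = C1*exp(-sqrt(21)*a/7) + C2*exp(sqrt(21)*a/7)


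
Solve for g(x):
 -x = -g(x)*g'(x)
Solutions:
 g(x) = -sqrt(C1 + x^2)
 g(x) = sqrt(C1 + x^2)


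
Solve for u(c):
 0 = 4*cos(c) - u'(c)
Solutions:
 u(c) = C1 + 4*sin(c)


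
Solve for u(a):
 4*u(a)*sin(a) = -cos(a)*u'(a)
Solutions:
 u(a) = C1*cos(a)^4


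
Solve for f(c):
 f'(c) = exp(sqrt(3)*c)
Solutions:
 f(c) = C1 + sqrt(3)*exp(sqrt(3)*c)/3


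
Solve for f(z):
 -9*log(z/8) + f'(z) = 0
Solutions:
 f(z) = C1 + 9*z*log(z) - z*log(134217728) - 9*z


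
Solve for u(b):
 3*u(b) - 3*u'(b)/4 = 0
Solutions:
 u(b) = C1*exp(4*b)


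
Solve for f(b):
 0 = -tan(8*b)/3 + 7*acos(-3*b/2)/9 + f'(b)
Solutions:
 f(b) = C1 - 7*b*acos(-3*b/2)/9 - 7*sqrt(4 - 9*b^2)/27 - log(cos(8*b))/24


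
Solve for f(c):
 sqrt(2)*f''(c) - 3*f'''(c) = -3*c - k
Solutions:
 f(c) = C1 + C2*c + C3*exp(sqrt(2)*c/3) - sqrt(2)*c^3/4 + c^2*(-sqrt(2)*k - 9)/4


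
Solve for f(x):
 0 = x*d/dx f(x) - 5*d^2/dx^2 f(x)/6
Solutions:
 f(x) = C1 + C2*erfi(sqrt(15)*x/5)


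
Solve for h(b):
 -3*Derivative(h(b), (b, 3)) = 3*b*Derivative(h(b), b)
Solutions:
 h(b) = C1 + Integral(C2*airyai(-b) + C3*airybi(-b), b)


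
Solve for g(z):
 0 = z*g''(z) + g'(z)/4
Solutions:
 g(z) = C1 + C2*z^(3/4)


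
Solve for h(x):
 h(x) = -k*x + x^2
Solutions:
 h(x) = x*(-k + x)


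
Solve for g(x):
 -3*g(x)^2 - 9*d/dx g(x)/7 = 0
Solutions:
 g(x) = 3/(C1 + 7*x)


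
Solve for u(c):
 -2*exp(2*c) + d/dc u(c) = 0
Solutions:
 u(c) = C1 + exp(2*c)


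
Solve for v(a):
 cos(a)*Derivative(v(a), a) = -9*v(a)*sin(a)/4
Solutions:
 v(a) = C1*cos(a)^(9/4)


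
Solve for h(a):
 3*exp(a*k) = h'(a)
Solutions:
 h(a) = C1 + 3*exp(a*k)/k


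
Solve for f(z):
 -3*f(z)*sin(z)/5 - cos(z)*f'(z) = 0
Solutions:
 f(z) = C1*cos(z)^(3/5)


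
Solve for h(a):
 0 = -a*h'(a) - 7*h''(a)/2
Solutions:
 h(a) = C1 + C2*erf(sqrt(7)*a/7)


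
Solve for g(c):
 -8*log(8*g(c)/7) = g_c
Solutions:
 Integral(1/(log(_y) - log(7) + 3*log(2)), (_y, g(c)))/8 = C1 - c


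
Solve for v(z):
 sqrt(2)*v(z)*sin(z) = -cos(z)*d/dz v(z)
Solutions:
 v(z) = C1*cos(z)^(sqrt(2))


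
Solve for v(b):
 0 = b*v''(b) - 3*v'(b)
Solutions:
 v(b) = C1 + C2*b^4


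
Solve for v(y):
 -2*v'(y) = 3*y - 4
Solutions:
 v(y) = C1 - 3*y^2/4 + 2*y


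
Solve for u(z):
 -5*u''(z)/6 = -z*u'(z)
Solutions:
 u(z) = C1 + C2*erfi(sqrt(15)*z/5)


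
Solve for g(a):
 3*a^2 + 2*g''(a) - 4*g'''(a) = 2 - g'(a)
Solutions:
 g(a) = C1 + C2*exp(a*(1 - sqrt(5))/4) + C3*exp(a*(1 + sqrt(5))/4) - a^3 + 6*a^2 - 46*a


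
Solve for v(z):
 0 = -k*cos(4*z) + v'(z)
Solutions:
 v(z) = C1 + k*sin(4*z)/4


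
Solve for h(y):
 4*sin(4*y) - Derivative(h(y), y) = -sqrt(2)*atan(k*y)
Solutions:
 h(y) = C1 + sqrt(2)*Piecewise((y*atan(k*y) - log(k^2*y^2 + 1)/(2*k), Ne(k, 0)), (0, True)) - cos(4*y)


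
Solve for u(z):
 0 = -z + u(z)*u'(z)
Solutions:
 u(z) = -sqrt(C1 + z^2)
 u(z) = sqrt(C1 + z^2)


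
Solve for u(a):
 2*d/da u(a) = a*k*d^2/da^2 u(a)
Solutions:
 u(a) = C1 + a^(((re(k) + 2)*re(k) + im(k)^2)/(re(k)^2 + im(k)^2))*(C2*sin(2*log(a)*Abs(im(k))/(re(k)^2 + im(k)^2)) + C3*cos(2*log(a)*im(k)/(re(k)^2 + im(k)^2)))


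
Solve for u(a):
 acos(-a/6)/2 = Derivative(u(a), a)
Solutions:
 u(a) = C1 + a*acos(-a/6)/2 + sqrt(36 - a^2)/2


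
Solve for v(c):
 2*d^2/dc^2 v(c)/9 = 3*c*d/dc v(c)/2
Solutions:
 v(c) = C1 + C2*erfi(3*sqrt(6)*c/4)


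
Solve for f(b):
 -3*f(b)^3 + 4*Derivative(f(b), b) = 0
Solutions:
 f(b) = -sqrt(2)*sqrt(-1/(C1 + 3*b))
 f(b) = sqrt(2)*sqrt(-1/(C1 + 3*b))


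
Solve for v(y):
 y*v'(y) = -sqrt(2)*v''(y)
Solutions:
 v(y) = C1 + C2*erf(2^(1/4)*y/2)


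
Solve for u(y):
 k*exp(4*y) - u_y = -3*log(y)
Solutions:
 u(y) = C1 + k*exp(4*y)/4 + 3*y*log(y) - 3*y


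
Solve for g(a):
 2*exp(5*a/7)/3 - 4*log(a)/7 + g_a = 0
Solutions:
 g(a) = C1 + 4*a*log(a)/7 - 4*a/7 - 14*exp(5*a/7)/15


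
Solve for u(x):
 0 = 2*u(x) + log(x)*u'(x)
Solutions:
 u(x) = C1*exp(-2*li(x))


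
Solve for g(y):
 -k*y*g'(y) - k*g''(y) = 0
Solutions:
 g(y) = C1 + C2*erf(sqrt(2)*y/2)


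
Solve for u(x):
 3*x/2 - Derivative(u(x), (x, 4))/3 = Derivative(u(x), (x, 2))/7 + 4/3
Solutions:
 u(x) = C1 + C2*x + C3*sin(sqrt(21)*x/7) + C4*cos(sqrt(21)*x/7) + 7*x^3/4 - 14*x^2/3


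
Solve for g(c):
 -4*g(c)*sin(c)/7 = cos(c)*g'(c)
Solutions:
 g(c) = C1*cos(c)^(4/7)


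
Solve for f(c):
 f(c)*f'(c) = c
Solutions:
 f(c) = -sqrt(C1 + c^2)
 f(c) = sqrt(C1 + c^2)


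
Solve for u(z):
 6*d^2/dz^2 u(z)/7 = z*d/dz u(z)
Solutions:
 u(z) = C1 + C2*erfi(sqrt(21)*z/6)


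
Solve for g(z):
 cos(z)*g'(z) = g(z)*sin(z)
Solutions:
 g(z) = C1/cos(z)


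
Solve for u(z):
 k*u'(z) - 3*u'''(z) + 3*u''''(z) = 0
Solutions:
 u(z) = C1 + C2*exp(z*(-(9*k/2 + sqrt((9*k - 2)^2 - 4)/2 - 1)^(1/3) + 1 - 1/(9*k/2 + sqrt((9*k - 2)^2 - 4)/2 - 1)^(1/3))/3) + C3*exp(z*((9*k/2 + sqrt((9*k - 2)^2 - 4)/2 - 1)^(1/3) - sqrt(3)*I*(9*k/2 + sqrt((9*k - 2)^2 - 4)/2 - 1)^(1/3) + 2 - 4/((-1 + sqrt(3)*I)*(9*k/2 + sqrt((9*k - 2)^2 - 4)/2 - 1)^(1/3)))/6) + C4*exp(z*((9*k/2 + sqrt((9*k - 2)^2 - 4)/2 - 1)^(1/3) + sqrt(3)*I*(9*k/2 + sqrt((9*k - 2)^2 - 4)/2 - 1)^(1/3) + 2 + 4/((1 + sqrt(3)*I)*(9*k/2 + sqrt((9*k - 2)^2 - 4)/2 - 1)^(1/3)))/6)


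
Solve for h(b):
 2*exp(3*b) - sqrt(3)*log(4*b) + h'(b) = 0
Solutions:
 h(b) = C1 + sqrt(3)*b*log(b) + sqrt(3)*b*(-1 + 2*log(2)) - 2*exp(3*b)/3


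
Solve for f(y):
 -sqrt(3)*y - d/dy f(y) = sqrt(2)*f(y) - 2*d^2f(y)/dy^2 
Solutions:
 f(y) = C1*exp(y*(1 - sqrt(1 + 8*sqrt(2)))/4) + C2*exp(y*(1 + sqrt(1 + 8*sqrt(2)))/4) - sqrt(6)*y/2 + sqrt(3)/2


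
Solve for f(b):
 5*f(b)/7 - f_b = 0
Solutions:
 f(b) = C1*exp(5*b/7)


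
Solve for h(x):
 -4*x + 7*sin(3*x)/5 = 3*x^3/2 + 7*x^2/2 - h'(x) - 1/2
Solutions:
 h(x) = C1 + 3*x^4/8 + 7*x^3/6 + 2*x^2 - x/2 + 7*cos(3*x)/15


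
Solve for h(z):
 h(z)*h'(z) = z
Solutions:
 h(z) = -sqrt(C1 + z^2)
 h(z) = sqrt(C1 + z^2)


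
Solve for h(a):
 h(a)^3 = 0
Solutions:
 h(a) = 0


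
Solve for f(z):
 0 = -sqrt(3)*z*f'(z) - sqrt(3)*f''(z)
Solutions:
 f(z) = C1 + C2*erf(sqrt(2)*z/2)


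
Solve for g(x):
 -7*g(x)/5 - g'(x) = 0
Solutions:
 g(x) = C1*exp(-7*x/5)


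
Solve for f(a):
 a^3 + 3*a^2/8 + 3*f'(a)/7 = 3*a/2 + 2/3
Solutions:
 f(a) = C1 - 7*a^4/12 - 7*a^3/24 + 7*a^2/4 + 14*a/9


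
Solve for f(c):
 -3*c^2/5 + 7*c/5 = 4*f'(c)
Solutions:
 f(c) = C1 - c^3/20 + 7*c^2/40


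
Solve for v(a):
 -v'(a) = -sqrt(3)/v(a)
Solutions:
 v(a) = -sqrt(C1 + 2*sqrt(3)*a)
 v(a) = sqrt(C1 + 2*sqrt(3)*a)


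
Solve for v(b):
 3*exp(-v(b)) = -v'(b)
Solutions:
 v(b) = log(C1 - 3*b)


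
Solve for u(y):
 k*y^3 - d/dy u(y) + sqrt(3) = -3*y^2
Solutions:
 u(y) = C1 + k*y^4/4 + y^3 + sqrt(3)*y


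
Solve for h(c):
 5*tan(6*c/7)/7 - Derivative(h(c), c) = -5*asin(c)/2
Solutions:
 h(c) = C1 + 5*c*asin(c)/2 + 5*sqrt(1 - c^2)/2 - 5*log(cos(6*c/7))/6


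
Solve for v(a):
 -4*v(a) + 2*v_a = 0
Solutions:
 v(a) = C1*exp(2*a)


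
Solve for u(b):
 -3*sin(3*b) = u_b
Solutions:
 u(b) = C1 + cos(3*b)


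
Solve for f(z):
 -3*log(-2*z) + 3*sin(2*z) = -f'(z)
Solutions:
 f(z) = C1 + 3*z*log(-z) - 3*z + 3*z*log(2) + 3*cos(2*z)/2


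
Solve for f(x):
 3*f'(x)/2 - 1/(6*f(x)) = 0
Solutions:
 f(x) = -sqrt(C1 + 2*x)/3
 f(x) = sqrt(C1 + 2*x)/3


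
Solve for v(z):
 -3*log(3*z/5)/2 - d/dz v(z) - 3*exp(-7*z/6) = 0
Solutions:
 v(z) = C1 - 3*z*log(z)/2 + 3*z*(-log(3) + 1 + log(5))/2 + 18*exp(-7*z/6)/7


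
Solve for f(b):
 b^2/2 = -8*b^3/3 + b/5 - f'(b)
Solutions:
 f(b) = C1 - 2*b^4/3 - b^3/6 + b^2/10


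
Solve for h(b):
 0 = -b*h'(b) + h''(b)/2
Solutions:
 h(b) = C1 + C2*erfi(b)


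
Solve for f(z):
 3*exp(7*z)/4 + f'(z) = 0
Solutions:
 f(z) = C1 - 3*exp(7*z)/28


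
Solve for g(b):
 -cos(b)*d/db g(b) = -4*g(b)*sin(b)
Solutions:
 g(b) = C1/cos(b)^4


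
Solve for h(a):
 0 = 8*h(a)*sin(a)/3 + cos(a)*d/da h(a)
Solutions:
 h(a) = C1*cos(a)^(8/3)


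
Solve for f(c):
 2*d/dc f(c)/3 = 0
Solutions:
 f(c) = C1


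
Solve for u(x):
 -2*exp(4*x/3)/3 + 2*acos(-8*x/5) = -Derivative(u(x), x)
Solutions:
 u(x) = C1 - 2*x*acos(-8*x/5) - sqrt(25 - 64*x^2)/4 + exp(4*x/3)/2


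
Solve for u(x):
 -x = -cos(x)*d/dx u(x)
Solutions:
 u(x) = C1 + Integral(x/cos(x), x)


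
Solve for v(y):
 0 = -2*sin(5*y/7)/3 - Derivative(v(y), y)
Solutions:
 v(y) = C1 + 14*cos(5*y/7)/15


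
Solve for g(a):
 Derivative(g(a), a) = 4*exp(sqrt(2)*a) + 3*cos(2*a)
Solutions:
 g(a) = C1 + 2*sqrt(2)*exp(sqrt(2)*a) + 3*sin(2*a)/2


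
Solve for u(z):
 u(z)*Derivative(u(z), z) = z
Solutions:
 u(z) = -sqrt(C1 + z^2)
 u(z) = sqrt(C1 + z^2)


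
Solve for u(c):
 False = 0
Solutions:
 u(c) = C1 + zoo*c - 16*log(cos(c/2))/3


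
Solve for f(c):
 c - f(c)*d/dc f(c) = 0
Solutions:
 f(c) = -sqrt(C1 + c^2)
 f(c) = sqrt(C1 + c^2)


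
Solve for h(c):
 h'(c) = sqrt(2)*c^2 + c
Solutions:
 h(c) = C1 + sqrt(2)*c^3/3 + c^2/2


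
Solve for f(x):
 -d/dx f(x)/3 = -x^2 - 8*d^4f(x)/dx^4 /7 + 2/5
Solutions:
 f(x) = C1 + C4*exp(3^(2/3)*7^(1/3)*x/6) + x^3 - 6*x/5 + (C2*sin(3^(1/6)*7^(1/3)*x/4) + C3*cos(3^(1/6)*7^(1/3)*x/4))*exp(-3^(2/3)*7^(1/3)*x/12)


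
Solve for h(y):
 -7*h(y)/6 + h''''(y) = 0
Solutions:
 h(y) = C1*exp(-6^(3/4)*7^(1/4)*y/6) + C2*exp(6^(3/4)*7^(1/4)*y/6) + C3*sin(6^(3/4)*7^(1/4)*y/6) + C4*cos(6^(3/4)*7^(1/4)*y/6)


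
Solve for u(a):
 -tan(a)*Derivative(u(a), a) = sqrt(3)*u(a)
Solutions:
 u(a) = C1/sin(a)^(sqrt(3))


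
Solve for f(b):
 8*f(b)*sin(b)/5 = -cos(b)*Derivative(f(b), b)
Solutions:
 f(b) = C1*cos(b)^(8/5)


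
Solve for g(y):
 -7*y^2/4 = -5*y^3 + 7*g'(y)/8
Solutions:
 g(y) = C1 + 10*y^4/7 - 2*y^3/3


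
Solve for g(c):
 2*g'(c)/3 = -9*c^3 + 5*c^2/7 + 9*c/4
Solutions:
 g(c) = C1 - 27*c^4/8 + 5*c^3/14 + 27*c^2/16


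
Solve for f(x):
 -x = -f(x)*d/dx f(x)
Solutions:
 f(x) = -sqrt(C1 + x^2)
 f(x) = sqrt(C1 + x^2)


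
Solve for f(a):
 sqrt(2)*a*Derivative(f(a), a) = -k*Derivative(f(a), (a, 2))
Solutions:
 f(a) = C1 + C2*sqrt(k)*erf(2^(3/4)*a*sqrt(1/k)/2)


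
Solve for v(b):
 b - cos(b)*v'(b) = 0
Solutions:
 v(b) = C1 + Integral(b/cos(b), b)


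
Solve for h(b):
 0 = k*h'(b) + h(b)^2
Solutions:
 h(b) = k/(C1*k + b)


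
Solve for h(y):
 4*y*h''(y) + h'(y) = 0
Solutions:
 h(y) = C1 + C2*y^(3/4)


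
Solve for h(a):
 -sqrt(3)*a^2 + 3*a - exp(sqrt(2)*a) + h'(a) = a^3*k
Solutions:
 h(a) = C1 + a^4*k/4 + sqrt(3)*a^3/3 - 3*a^2/2 + sqrt(2)*exp(sqrt(2)*a)/2


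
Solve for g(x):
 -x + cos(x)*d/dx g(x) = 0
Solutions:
 g(x) = C1 + Integral(x/cos(x), x)


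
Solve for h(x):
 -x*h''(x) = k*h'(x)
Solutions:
 h(x) = C1 + x^(1 - re(k))*(C2*sin(log(x)*Abs(im(k))) + C3*cos(log(x)*im(k)))


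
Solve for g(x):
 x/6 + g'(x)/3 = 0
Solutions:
 g(x) = C1 - x^2/4


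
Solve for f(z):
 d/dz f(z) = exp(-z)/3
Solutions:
 f(z) = C1 - exp(-z)/3


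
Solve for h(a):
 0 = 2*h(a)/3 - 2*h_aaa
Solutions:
 h(a) = C3*exp(3^(2/3)*a/3) + (C1*sin(3^(1/6)*a/2) + C2*cos(3^(1/6)*a/2))*exp(-3^(2/3)*a/6)


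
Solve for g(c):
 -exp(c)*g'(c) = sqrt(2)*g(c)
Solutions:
 g(c) = C1*exp(sqrt(2)*exp(-c))


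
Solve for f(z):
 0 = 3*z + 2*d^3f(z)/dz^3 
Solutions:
 f(z) = C1 + C2*z + C3*z^2 - z^4/16


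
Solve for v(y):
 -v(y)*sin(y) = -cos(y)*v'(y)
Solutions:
 v(y) = C1/cos(y)


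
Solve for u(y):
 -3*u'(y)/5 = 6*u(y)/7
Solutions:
 u(y) = C1*exp(-10*y/7)


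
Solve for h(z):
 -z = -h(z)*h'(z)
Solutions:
 h(z) = -sqrt(C1 + z^2)
 h(z) = sqrt(C1 + z^2)


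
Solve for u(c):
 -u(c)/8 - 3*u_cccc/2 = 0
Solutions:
 u(c) = (C1*sin(3^(3/4)*c/6) + C2*cos(3^(3/4)*c/6))*exp(-3^(3/4)*c/6) + (C3*sin(3^(3/4)*c/6) + C4*cos(3^(3/4)*c/6))*exp(3^(3/4)*c/6)


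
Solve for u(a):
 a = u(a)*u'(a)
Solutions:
 u(a) = -sqrt(C1 + a^2)
 u(a) = sqrt(C1 + a^2)


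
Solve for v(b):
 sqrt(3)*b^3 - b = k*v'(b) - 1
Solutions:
 v(b) = C1 + sqrt(3)*b^4/(4*k) - b^2/(2*k) + b/k


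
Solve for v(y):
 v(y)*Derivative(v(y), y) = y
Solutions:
 v(y) = -sqrt(C1 + y^2)
 v(y) = sqrt(C1 + y^2)


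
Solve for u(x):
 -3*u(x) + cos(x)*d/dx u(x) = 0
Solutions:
 u(x) = C1*(sin(x) + 1)^(3/2)/(sin(x) - 1)^(3/2)


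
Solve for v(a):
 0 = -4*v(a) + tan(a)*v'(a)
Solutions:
 v(a) = C1*sin(a)^4


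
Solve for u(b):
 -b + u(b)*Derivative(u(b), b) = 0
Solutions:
 u(b) = -sqrt(C1 + b^2)
 u(b) = sqrt(C1 + b^2)


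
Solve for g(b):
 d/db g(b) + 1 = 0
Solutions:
 g(b) = C1 - b


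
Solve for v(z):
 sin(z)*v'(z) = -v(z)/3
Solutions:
 v(z) = C1*(cos(z) + 1)^(1/6)/(cos(z) - 1)^(1/6)


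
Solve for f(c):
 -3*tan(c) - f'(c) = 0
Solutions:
 f(c) = C1 + 3*log(cos(c))


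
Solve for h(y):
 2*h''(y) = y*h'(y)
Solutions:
 h(y) = C1 + C2*erfi(y/2)


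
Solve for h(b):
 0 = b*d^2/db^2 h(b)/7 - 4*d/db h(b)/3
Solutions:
 h(b) = C1 + C2*b^(31/3)


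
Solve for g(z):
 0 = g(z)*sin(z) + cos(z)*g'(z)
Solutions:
 g(z) = C1*cos(z)


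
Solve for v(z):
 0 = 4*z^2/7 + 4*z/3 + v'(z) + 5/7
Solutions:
 v(z) = C1 - 4*z^3/21 - 2*z^2/3 - 5*z/7


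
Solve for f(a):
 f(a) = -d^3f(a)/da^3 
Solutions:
 f(a) = C3*exp(-a) + (C1*sin(sqrt(3)*a/2) + C2*cos(sqrt(3)*a/2))*exp(a/2)


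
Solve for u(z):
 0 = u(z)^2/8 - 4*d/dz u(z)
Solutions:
 u(z) = -32/(C1 + z)


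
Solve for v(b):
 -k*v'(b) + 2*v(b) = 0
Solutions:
 v(b) = C1*exp(2*b/k)


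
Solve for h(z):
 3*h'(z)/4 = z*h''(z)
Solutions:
 h(z) = C1 + C2*z^(7/4)


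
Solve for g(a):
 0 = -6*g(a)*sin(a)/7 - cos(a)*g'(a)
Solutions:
 g(a) = C1*cos(a)^(6/7)


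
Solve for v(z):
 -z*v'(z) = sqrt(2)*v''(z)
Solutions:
 v(z) = C1 + C2*erf(2^(1/4)*z/2)


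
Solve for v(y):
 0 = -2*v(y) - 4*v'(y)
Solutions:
 v(y) = C1*exp(-y/2)


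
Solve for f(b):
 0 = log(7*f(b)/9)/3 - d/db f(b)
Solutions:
 3*Integral(1/(-log(_y) - log(7) + 2*log(3)), (_y, f(b))) = C1 - b


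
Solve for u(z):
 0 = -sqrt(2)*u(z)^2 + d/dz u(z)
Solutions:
 u(z) = -1/(C1 + sqrt(2)*z)


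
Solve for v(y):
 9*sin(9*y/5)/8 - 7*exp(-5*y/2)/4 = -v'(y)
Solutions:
 v(y) = C1 + 5*cos(9*y/5)/8 - 7*exp(-5*y/2)/10


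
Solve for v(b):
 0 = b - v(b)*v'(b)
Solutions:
 v(b) = -sqrt(C1 + b^2)
 v(b) = sqrt(C1 + b^2)


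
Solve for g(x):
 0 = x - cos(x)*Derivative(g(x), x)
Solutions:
 g(x) = C1 + Integral(x/cos(x), x)


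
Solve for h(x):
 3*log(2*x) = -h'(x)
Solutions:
 h(x) = C1 - 3*x*log(x) - x*log(8) + 3*x


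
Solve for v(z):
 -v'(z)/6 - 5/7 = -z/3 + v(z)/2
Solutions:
 v(z) = C1*exp(-3*z) + 2*z/3 - 104/63


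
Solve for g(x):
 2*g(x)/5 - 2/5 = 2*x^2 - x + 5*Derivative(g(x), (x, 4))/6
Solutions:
 g(x) = C1*exp(-sqrt(10)*3^(1/4)*x/5) + C2*exp(sqrt(10)*3^(1/4)*x/5) + C3*sin(sqrt(10)*3^(1/4)*x/5) + C4*cos(sqrt(10)*3^(1/4)*x/5) + 5*x^2 - 5*x/2 + 1


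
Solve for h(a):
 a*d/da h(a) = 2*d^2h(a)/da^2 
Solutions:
 h(a) = C1 + C2*erfi(a/2)


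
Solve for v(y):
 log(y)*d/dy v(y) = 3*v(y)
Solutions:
 v(y) = C1*exp(3*li(y))


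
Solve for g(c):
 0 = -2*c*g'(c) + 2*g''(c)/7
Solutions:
 g(c) = C1 + C2*erfi(sqrt(14)*c/2)


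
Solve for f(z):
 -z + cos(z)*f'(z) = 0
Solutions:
 f(z) = C1 + Integral(z/cos(z), z)


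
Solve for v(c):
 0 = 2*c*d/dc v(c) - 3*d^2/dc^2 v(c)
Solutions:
 v(c) = C1 + C2*erfi(sqrt(3)*c/3)


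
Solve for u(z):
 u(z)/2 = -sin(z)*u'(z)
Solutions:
 u(z) = C1*(cos(z) + 1)^(1/4)/(cos(z) - 1)^(1/4)


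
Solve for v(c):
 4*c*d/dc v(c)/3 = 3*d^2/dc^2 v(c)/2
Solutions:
 v(c) = C1 + C2*erfi(2*c/3)


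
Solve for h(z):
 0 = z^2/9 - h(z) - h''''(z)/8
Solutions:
 h(z) = z^2/9 + (C1*sin(2^(1/4)*z) + C2*cos(2^(1/4)*z))*exp(-2^(1/4)*z) + (C3*sin(2^(1/4)*z) + C4*cos(2^(1/4)*z))*exp(2^(1/4)*z)


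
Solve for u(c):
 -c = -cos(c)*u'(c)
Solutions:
 u(c) = C1 + Integral(c/cos(c), c)


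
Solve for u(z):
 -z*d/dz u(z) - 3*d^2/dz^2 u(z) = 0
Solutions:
 u(z) = C1 + C2*erf(sqrt(6)*z/6)


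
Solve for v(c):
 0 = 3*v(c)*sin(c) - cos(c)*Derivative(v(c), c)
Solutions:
 v(c) = C1/cos(c)^3


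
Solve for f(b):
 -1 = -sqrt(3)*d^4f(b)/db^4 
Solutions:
 f(b) = C1 + C2*b + C3*b^2 + C4*b^3 + sqrt(3)*b^4/72


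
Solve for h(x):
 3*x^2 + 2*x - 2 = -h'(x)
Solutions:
 h(x) = C1 - x^3 - x^2 + 2*x


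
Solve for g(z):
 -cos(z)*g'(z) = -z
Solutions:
 g(z) = C1 + Integral(z/cos(z), z)


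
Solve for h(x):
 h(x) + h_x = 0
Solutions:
 h(x) = C1*exp(-x)


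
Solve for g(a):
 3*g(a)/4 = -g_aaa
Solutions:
 g(a) = C3*exp(-6^(1/3)*a/2) + (C1*sin(2^(1/3)*3^(5/6)*a/4) + C2*cos(2^(1/3)*3^(5/6)*a/4))*exp(6^(1/3)*a/4)


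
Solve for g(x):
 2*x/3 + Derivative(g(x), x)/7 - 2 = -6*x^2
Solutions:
 g(x) = C1 - 14*x^3 - 7*x^2/3 + 14*x


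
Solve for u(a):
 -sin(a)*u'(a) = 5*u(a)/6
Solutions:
 u(a) = C1*(cos(a) + 1)^(5/12)/(cos(a) - 1)^(5/12)


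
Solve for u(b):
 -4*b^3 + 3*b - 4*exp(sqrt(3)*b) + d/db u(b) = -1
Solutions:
 u(b) = C1 + b^4 - 3*b^2/2 - b + 4*sqrt(3)*exp(sqrt(3)*b)/3


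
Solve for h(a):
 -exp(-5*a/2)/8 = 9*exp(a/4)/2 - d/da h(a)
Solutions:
 h(a) = C1 + 18*exp(a/4) - exp(-5*a/2)/20


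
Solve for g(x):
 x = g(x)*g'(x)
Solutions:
 g(x) = -sqrt(C1 + x^2)
 g(x) = sqrt(C1 + x^2)


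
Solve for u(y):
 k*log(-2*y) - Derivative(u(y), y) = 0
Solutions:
 u(y) = C1 + k*y*log(-y) + k*y*(-1 + log(2))


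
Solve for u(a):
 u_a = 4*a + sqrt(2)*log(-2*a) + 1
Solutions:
 u(a) = C1 + 2*a^2 + sqrt(2)*a*log(-a) + a*(-sqrt(2) + sqrt(2)*log(2) + 1)


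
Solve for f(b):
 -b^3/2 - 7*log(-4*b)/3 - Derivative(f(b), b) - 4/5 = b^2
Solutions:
 f(b) = C1 - b^4/8 - b^3/3 - 7*b*log(-b)/3 + b*(23 - 70*log(2))/15


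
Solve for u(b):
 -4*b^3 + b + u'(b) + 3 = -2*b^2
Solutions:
 u(b) = C1 + b^4 - 2*b^3/3 - b^2/2 - 3*b


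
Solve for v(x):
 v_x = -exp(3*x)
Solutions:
 v(x) = C1 - exp(3*x)/3


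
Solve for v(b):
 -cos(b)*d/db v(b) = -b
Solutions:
 v(b) = C1 + Integral(b/cos(b), b)


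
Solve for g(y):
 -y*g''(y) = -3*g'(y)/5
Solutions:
 g(y) = C1 + C2*y^(8/5)


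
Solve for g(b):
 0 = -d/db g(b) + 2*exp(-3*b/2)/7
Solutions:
 g(b) = C1 - 4*exp(-3*b/2)/21


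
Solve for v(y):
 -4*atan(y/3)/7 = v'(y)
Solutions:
 v(y) = C1 - 4*y*atan(y/3)/7 + 6*log(y^2 + 9)/7


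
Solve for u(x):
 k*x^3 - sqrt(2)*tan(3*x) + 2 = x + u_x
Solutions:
 u(x) = C1 + k*x^4/4 - x^2/2 + 2*x + sqrt(2)*log(cos(3*x))/3


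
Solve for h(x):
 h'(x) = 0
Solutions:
 h(x) = C1


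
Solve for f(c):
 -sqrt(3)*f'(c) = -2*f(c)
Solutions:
 f(c) = C1*exp(2*sqrt(3)*c/3)


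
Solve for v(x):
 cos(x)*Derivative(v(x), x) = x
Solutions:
 v(x) = C1 + Integral(x/cos(x), x)


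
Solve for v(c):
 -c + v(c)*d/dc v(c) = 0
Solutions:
 v(c) = -sqrt(C1 + c^2)
 v(c) = sqrt(C1 + c^2)


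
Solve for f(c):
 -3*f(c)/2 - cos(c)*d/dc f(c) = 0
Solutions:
 f(c) = C1*(sin(c) - 1)^(3/4)/(sin(c) + 1)^(3/4)


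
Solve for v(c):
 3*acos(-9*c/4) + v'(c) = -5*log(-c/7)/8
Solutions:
 v(c) = C1 - 5*c*log(-c)/8 - 3*c*acos(-9*c/4) + 5*c/8 + 5*c*log(7)/8 - sqrt(16 - 81*c^2)/3


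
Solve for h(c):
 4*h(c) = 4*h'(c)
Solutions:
 h(c) = C1*exp(c)


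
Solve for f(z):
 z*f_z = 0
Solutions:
 f(z) = C1


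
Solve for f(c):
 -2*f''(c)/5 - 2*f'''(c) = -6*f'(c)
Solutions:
 f(c) = C1 + C2*exp(c*(-1 + sqrt(301))/10) + C3*exp(-c*(1 + sqrt(301))/10)


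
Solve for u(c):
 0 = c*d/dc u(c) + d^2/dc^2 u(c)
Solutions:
 u(c) = C1 + C2*erf(sqrt(2)*c/2)


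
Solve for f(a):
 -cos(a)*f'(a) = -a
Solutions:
 f(a) = C1 + Integral(a/cos(a), a)


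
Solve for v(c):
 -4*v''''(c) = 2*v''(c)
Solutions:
 v(c) = C1 + C2*c + C3*sin(sqrt(2)*c/2) + C4*cos(sqrt(2)*c/2)


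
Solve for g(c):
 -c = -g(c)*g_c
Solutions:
 g(c) = -sqrt(C1 + c^2)
 g(c) = sqrt(C1 + c^2)


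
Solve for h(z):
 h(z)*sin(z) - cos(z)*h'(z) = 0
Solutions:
 h(z) = C1/cos(z)


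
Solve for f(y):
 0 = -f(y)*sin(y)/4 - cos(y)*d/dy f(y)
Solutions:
 f(y) = C1*cos(y)^(1/4)


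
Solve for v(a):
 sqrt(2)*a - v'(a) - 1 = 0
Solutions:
 v(a) = C1 + sqrt(2)*a^2/2 - a


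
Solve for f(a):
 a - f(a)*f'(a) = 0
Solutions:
 f(a) = -sqrt(C1 + a^2)
 f(a) = sqrt(C1 + a^2)


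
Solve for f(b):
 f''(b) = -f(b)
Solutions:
 f(b) = C1*sin(b) + C2*cos(b)


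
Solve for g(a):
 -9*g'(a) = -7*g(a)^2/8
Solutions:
 g(a) = -72/(C1 + 7*a)


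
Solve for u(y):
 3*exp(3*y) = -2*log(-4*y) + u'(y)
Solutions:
 u(y) = C1 + 2*y*log(-y) + 2*y*(-1 + 2*log(2)) + exp(3*y)


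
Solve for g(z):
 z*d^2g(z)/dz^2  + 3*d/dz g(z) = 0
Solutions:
 g(z) = C1 + C2/z^2


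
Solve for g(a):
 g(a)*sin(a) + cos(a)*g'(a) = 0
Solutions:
 g(a) = C1*cos(a)


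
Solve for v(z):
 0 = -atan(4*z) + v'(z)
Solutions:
 v(z) = C1 + z*atan(4*z) - log(16*z^2 + 1)/8


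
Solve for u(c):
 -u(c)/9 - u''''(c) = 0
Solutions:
 u(c) = (C1*sin(sqrt(6)*c/6) + C2*cos(sqrt(6)*c/6))*exp(-sqrt(6)*c/6) + (C3*sin(sqrt(6)*c/6) + C4*cos(sqrt(6)*c/6))*exp(sqrt(6)*c/6)


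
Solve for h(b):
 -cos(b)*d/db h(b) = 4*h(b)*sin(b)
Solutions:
 h(b) = C1*cos(b)^4


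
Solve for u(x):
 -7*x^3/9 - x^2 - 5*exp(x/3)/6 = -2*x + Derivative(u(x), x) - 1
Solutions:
 u(x) = C1 - 7*x^4/36 - x^3/3 + x^2 + x - 5*exp(x/3)/2


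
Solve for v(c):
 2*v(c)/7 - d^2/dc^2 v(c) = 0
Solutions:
 v(c) = C1*exp(-sqrt(14)*c/7) + C2*exp(sqrt(14)*c/7)


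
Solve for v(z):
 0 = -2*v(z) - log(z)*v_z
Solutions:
 v(z) = C1*exp(-2*li(z))


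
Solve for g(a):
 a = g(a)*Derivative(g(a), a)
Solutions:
 g(a) = -sqrt(C1 + a^2)
 g(a) = sqrt(C1 + a^2)


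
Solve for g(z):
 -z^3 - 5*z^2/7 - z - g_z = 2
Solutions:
 g(z) = C1 - z^4/4 - 5*z^3/21 - z^2/2 - 2*z


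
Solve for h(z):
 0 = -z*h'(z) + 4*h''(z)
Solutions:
 h(z) = C1 + C2*erfi(sqrt(2)*z/4)


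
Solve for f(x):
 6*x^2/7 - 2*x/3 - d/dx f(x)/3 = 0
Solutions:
 f(x) = C1 + 6*x^3/7 - x^2


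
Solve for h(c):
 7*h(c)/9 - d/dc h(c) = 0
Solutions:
 h(c) = C1*exp(7*c/9)


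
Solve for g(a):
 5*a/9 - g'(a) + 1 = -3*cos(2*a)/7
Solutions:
 g(a) = C1 + 5*a^2/18 + a + 3*sin(2*a)/14


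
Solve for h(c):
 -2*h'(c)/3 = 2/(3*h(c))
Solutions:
 h(c) = -sqrt(C1 - 2*c)
 h(c) = sqrt(C1 - 2*c)


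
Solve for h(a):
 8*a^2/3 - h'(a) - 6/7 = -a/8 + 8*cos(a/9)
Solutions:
 h(a) = C1 + 8*a^3/9 + a^2/16 - 6*a/7 - 72*sin(a/9)


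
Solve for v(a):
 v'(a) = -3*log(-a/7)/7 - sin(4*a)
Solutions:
 v(a) = C1 - 3*a*log(-a)/7 + 3*a/7 + 3*a*log(7)/7 + cos(4*a)/4


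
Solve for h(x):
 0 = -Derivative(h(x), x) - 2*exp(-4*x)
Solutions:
 h(x) = C1 + exp(-4*x)/2


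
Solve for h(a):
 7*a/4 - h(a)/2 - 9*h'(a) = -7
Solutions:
 h(a) = C1*exp(-a/18) + 7*a/2 - 49


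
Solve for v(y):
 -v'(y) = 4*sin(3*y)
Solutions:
 v(y) = C1 + 4*cos(3*y)/3


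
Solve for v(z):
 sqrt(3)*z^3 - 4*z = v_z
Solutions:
 v(z) = C1 + sqrt(3)*z^4/4 - 2*z^2


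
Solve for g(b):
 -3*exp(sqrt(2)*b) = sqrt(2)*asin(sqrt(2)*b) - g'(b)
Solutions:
 g(b) = C1 + sqrt(2)*(b*asin(sqrt(2)*b) + sqrt(2)*sqrt(1 - 2*b^2)/2) + 3*sqrt(2)*exp(sqrt(2)*b)/2


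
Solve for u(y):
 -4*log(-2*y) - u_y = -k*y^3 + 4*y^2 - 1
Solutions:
 u(y) = C1 + k*y^4/4 - 4*y^3/3 - 4*y*log(-y) + y*(5 - 4*log(2))


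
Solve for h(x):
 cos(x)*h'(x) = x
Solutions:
 h(x) = C1 + Integral(x/cos(x), x)


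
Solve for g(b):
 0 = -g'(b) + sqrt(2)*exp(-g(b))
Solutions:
 g(b) = log(C1 + sqrt(2)*b)


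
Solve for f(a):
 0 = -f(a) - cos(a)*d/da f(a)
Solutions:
 f(a) = C1*sqrt(sin(a) - 1)/sqrt(sin(a) + 1)


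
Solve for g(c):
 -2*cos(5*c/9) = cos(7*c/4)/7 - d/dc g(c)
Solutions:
 g(c) = C1 + 18*sin(5*c/9)/5 + 4*sin(7*c/4)/49


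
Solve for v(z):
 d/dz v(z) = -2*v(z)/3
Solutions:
 v(z) = C1*exp(-2*z/3)


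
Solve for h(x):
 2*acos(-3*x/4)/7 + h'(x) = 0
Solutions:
 h(x) = C1 - 2*x*acos(-3*x/4)/7 - 2*sqrt(16 - 9*x^2)/21


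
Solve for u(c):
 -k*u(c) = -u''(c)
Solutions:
 u(c) = C1*exp(-c*sqrt(k)) + C2*exp(c*sqrt(k))


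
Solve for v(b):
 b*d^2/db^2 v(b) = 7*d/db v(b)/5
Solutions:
 v(b) = C1 + C2*b^(12/5)


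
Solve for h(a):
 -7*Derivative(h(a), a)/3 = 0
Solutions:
 h(a) = C1


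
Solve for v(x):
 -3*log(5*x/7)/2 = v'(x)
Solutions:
 v(x) = C1 - 3*x*log(x)/2 - 3*x*log(5)/2 + 3*x/2 + 3*x*log(7)/2


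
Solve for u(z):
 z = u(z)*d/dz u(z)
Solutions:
 u(z) = -sqrt(C1 + z^2)
 u(z) = sqrt(C1 + z^2)


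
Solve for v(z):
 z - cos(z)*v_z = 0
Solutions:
 v(z) = C1 + Integral(z/cos(z), z)


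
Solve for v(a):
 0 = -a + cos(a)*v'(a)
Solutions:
 v(a) = C1 + Integral(a/cos(a), a)


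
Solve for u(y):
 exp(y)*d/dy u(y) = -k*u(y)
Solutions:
 u(y) = C1*exp(k*exp(-y))


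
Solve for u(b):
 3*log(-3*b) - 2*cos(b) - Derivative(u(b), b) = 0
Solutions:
 u(b) = C1 + 3*b*log(-b) - 3*b + 3*b*log(3) - 2*sin(b)


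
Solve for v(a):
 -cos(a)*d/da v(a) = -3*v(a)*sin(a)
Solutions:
 v(a) = C1/cos(a)^3


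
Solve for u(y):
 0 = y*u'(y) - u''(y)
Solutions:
 u(y) = C1 + C2*erfi(sqrt(2)*y/2)


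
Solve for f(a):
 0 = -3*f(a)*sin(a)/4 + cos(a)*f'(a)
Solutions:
 f(a) = C1/cos(a)^(3/4)


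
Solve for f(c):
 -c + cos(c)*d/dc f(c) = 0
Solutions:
 f(c) = C1 + Integral(c/cos(c), c)


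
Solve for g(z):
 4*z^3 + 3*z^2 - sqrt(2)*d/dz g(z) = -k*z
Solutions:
 g(z) = C1 + sqrt(2)*k*z^2/4 + sqrt(2)*z^4/2 + sqrt(2)*z^3/2


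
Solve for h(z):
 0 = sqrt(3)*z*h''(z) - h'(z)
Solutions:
 h(z) = C1 + C2*z^(sqrt(3)/3 + 1)


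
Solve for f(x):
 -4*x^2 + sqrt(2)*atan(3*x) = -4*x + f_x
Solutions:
 f(x) = C1 - 4*x^3/3 + 2*x^2 + sqrt(2)*(x*atan(3*x) - log(9*x^2 + 1)/6)


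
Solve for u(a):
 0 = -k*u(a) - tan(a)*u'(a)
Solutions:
 u(a) = C1*exp(-k*log(sin(a)))


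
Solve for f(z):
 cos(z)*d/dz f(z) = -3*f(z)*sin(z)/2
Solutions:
 f(z) = C1*cos(z)^(3/2)


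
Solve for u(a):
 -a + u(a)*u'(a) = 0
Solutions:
 u(a) = -sqrt(C1 + a^2)
 u(a) = sqrt(C1 + a^2)


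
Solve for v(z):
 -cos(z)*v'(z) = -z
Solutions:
 v(z) = C1 + Integral(z/cos(z), z)


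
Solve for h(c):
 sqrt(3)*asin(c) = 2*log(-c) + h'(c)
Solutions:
 h(c) = C1 - 2*c*log(-c) + 2*c + sqrt(3)*(c*asin(c) + sqrt(1 - c^2))


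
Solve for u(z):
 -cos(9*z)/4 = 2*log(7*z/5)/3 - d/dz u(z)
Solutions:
 u(z) = C1 + 2*z*log(z)/3 - 2*z*log(5)/3 - 2*z/3 + 2*z*log(7)/3 + sin(9*z)/36


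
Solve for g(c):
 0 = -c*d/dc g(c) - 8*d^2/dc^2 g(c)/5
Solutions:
 g(c) = C1 + C2*erf(sqrt(5)*c/4)


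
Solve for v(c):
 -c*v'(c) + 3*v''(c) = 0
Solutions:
 v(c) = C1 + C2*erfi(sqrt(6)*c/6)


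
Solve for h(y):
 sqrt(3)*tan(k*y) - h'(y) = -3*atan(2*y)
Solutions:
 h(y) = C1 + 3*y*atan(2*y) + sqrt(3)*Piecewise((-log(cos(k*y))/k, Ne(k, 0)), (0, True)) - 3*log(4*y^2 + 1)/4


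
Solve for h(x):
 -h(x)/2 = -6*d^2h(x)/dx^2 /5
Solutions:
 h(x) = C1*exp(-sqrt(15)*x/6) + C2*exp(sqrt(15)*x/6)


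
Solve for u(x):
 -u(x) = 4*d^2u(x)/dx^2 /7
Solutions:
 u(x) = C1*sin(sqrt(7)*x/2) + C2*cos(sqrt(7)*x/2)


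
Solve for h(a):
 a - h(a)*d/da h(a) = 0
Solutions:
 h(a) = -sqrt(C1 + a^2)
 h(a) = sqrt(C1 + a^2)


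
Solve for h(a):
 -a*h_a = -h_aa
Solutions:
 h(a) = C1 + C2*erfi(sqrt(2)*a/2)


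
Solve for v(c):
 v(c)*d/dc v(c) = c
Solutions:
 v(c) = -sqrt(C1 + c^2)
 v(c) = sqrt(C1 + c^2)


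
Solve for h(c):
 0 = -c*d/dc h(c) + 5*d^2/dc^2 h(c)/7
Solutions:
 h(c) = C1 + C2*erfi(sqrt(70)*c/10)


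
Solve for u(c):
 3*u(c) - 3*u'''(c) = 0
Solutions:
 u(c) = C3*exp(c) + (C1*sin(sqrt(3)*c/2) + C2*cos(sqrt(3)*c/2))*exp(-c/2)


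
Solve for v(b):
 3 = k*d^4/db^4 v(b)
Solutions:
 v(b) = C1 + C2*b + C3*b^2 + C4*b^3 + b^4/(8*k)


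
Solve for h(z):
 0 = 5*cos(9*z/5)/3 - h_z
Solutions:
 h(z) = C1 + 25*sin(9*z/5)/27


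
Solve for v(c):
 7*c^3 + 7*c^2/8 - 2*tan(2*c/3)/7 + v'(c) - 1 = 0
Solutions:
 v(c) = C1 - 7*c^4/4 - 7*c^3/24 + c - 3*log(cos(2*c/3))/7


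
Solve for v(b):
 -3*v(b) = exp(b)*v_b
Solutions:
 v(b) = C1*exp(3*exp(-b))


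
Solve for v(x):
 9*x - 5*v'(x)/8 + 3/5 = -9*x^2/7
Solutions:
 v(x) = C1 + 24*x^3/35 + 36*x^2/5 + 24*x/25


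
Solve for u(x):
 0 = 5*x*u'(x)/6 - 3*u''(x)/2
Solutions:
 u(x) = C1 + C2*erfi(sqrt(10)*x/6)


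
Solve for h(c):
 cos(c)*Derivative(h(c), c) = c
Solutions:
 h(c) = C1 + Integral(c/cos(c), c)


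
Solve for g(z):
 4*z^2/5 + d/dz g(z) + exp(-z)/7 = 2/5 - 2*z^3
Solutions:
 g(z) = C1 - z^4/2 - 4*z^3/15 + 2*z/5 + exp(-z)/7


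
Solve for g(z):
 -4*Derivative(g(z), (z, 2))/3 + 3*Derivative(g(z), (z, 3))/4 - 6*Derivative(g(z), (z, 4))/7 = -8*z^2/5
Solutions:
 g(z) = C1 + C2*z + z^4/10 + 9*z^3/40 - 351*z^2/896 + (C3*sin(sqrt(3143)*z/48) + C4*cos(sqrt(3143)*z/48))*exp(7*z/16)


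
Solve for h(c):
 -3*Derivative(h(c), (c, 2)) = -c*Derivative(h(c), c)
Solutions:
 h(c) = C1 + C2*erfi(sqrt(6)*c/6)


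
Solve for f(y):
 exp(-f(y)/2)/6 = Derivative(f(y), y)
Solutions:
 f(y) = 2*log(C1 + y/12)


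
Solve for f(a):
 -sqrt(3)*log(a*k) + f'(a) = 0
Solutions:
 f(a) = C1 + sqrt(3)*a*log(a*k) - sqrt(3)*a


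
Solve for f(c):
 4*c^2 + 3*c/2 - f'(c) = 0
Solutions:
 f(c) = C1 + 4*c^3/3 + 3*c^2/4


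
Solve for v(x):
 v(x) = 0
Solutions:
 v(x) = 0


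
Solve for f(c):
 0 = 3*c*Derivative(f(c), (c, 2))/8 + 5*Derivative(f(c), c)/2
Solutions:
 f(c) = C1 + C2/c^(17/3)


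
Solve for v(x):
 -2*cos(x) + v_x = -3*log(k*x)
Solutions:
 v(x) = C1 - 3*x*log(k*x) + 3*x + 2*sin(x)


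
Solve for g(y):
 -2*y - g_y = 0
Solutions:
 g(y) = C1 - y^2


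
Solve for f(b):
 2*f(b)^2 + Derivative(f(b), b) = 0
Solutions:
 f(b) = 1/(C1 + 2*b)


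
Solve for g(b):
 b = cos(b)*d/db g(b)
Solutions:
 g(b) = C1 + Integral(b/cos(b), b)


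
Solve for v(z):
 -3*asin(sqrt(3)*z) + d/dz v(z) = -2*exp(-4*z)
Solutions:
 v(z) = C1 + 3*z*asin(sqrt(3)*z) + sqrt(3)*sqrt(1 - 3*z^2) + exp(-4*z)/2


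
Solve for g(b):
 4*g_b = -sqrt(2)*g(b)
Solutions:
 g(b) = C1*exp(-sqrt(2)*b/4)


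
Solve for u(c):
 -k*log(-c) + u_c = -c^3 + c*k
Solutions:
 u(c) = C1 - c^4/4 + c^2*k/2 + c*k*log(-c) - c*k


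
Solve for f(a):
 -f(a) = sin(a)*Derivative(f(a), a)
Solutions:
 f(a) = C1*sqrt(cos(a) + 1)/sqrt(cos(a) - 1)


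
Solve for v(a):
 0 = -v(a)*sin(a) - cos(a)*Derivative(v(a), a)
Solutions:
 v(a) = C1*cos(a)


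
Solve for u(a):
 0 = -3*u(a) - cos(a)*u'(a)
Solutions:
 u(a) = C1*(sin(a) - 1)^(3/2)/(sin(a) + 1)^(3/2)


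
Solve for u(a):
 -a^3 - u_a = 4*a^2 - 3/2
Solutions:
 u(a) = C1 - a^4/4 - 4*a^3/3 + 3*a/2


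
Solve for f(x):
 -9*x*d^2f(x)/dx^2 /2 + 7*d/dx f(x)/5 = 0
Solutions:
 f(x) = C1 + C2*x^(59/45)


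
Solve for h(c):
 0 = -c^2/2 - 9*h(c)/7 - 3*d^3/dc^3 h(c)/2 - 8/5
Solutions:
 h(c) = C3*exp(-6^(1/3)*7^(2/3)*c/7) - 7*c^2/18 + (C1*sin(2^(1/3)*3^(5/6)*7^(2/3)*c/14) + C2*cos(2^(1/3)*3^(5/6)*7^(2/3)*c/14))*exp(6^(1/3)*7^(2/3)*c/14) - 56/45


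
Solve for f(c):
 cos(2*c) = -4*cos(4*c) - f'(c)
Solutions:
 f(c) = C1 - sin(2*c)/2 - sin(4*c)


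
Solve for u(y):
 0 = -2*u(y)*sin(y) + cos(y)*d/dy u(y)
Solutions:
 u(y) = C1/cos(y)^2


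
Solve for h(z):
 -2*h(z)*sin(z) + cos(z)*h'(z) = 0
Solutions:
 h(z) = C1/cos(z)^2


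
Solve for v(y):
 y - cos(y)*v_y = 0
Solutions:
 v(y) = C1 + Integral(y/cos(y), y)


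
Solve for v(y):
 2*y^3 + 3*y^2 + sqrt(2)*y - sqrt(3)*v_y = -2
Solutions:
 v(y) = C1 + sqrt(3)*y^4/6 + sqrt(3)*y^3/3 + sqrt(6)*y^2/6 + 2*sqrt(3)*y/3


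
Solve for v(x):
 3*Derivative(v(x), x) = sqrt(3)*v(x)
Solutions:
 v(x) = C1*exp(sqrt(3)*x/3)


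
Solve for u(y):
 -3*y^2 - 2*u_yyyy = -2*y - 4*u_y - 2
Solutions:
 u(y) = C1 + C4*exp(2^(1/3)*y) + y^3/4 - y^2/4 - y/2 + (C2*sin(2^(1/3)*sqrt(3)*y/2) + C3*cos(2^(1/3)*sqrt(3)*y/2))*exp(-2^(1/3)*y/2)


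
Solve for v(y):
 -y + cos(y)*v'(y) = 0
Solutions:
 v(y) = C1 + Integral(y/cos(y), y)


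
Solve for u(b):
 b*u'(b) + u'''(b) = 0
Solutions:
 u(b) = C1 + Integral(C2*airyai(-b) + C3*airybi(-b), b)


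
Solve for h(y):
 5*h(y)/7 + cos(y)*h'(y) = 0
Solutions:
 h(y) = C1*(sin(y) - 1)^(5/14)/(sin(y) + 1)^(5/14)


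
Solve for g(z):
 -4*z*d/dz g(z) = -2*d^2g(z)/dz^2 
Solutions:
 g(z) = C1 + C2*erfi(z)


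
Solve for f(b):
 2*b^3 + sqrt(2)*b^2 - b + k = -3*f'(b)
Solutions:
 f(b) = C1 - b^4/6 - sqrt(2)*b^3/9 + b^2/6 - b*k/3


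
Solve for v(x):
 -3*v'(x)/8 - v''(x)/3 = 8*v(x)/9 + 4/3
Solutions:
 v(x) = (C1*sin(19*sqrt(15)*x/48) + C2*cos(19*sqrt(15)*x/48))*exp(-9*x/16) - 3/2


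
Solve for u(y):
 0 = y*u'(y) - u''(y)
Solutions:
 u(y) = C1 + C2*erfi(sqrt(2)*y/2)


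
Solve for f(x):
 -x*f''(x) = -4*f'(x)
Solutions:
 f(x) = C1 + C2*x^5


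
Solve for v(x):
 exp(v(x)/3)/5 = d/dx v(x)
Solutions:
 v(x) = 3*log(-1/(C1 + x)) + 3*log(15)


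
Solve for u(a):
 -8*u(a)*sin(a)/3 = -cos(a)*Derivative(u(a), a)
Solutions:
 u(a) = C1/cos(a)^(8/3)


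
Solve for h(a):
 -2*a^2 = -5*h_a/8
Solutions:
 h(a) = C1 + 16*a^3/15


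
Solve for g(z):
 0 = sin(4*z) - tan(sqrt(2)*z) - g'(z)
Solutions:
 g(z) = C1 + sqrt(2)*log(cos(sqrt(2)*z))/2 - cos(4*z)/4


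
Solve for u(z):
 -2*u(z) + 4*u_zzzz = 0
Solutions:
 u(z) = C1*exp(-2^(3/4)*z/2) + C2*exp(2^(3/4)*z/2) + C3*sin(2^(3/4)*z/2) + C4*cos(2^(3/4)*z/2)


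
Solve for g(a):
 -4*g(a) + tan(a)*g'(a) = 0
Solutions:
 g(a) = C1*sin(a)^4


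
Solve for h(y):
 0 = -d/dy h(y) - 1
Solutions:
 h(y) = C1 - y


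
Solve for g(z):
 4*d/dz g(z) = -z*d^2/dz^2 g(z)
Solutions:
 g(z) = C1 + C2/z^3


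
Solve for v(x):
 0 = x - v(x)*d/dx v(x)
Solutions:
 v(x) = -sqrt(C1 + x^2)
 v(x) = sqrt(C1 + x^2)


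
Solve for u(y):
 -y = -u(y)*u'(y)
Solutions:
 u(y) = -sqrt(C1 + y^2)
 u(y) = sqrt(C1 + y^2)


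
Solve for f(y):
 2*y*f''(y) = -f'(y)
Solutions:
 f(y) = C1 + C2*sqrt(y)


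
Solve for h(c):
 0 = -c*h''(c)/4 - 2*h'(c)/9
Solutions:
 h(c) = C1 + C2*c^(1/9)


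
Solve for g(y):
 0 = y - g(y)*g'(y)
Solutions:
 g(y) = -sqrt(C1 + y^2)
 g(y) = sqrt(C1 + y^2)


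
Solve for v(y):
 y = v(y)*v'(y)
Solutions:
 v(y) = -sqrt(C1 + y^2)
 v(y) = sqrt(C1 + y^2)


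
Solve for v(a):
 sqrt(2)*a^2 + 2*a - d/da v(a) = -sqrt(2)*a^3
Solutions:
 v(a) = C1 + sqrt(2)*a^4/4 + sqrt(2)*a^3/3 + a^2


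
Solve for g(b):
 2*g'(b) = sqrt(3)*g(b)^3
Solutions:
 g(b) = -sqrt(-1/(C1 + sqrt(3)*b))
 g(b) = sqrt(-1/(C1 + sqrt(3)*b))
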